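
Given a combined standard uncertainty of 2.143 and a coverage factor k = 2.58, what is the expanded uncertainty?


U = k * uc
U = 2.58 * 2.143
U = 5.5289

5.5289


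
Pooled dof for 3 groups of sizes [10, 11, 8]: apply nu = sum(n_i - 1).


nu = sum_i (n_i - 1)
nu = ((10 - 1) + (11 - 1) + (8 - 1))
nu = 9 + 10 + 7
nu = 26

26


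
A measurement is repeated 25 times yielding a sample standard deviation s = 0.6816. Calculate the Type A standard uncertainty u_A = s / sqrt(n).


u_A = s / sqrt(n)
u_A = 0.6816 / sqrt(25)
u_A = 0.6816 / 5
u_A = 0.1363

0.1363


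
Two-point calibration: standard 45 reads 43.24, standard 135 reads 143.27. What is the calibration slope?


slope = (y2 - y1) / (x2 - x1)
= (143.27 - 43.24) / (135 - 45)
= 100.0300 / 90
= 1.1114

1.1114


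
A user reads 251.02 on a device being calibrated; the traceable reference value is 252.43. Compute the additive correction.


Correction = standard - reading
= 252.43 - 251.02
= 1.4100

1.4100


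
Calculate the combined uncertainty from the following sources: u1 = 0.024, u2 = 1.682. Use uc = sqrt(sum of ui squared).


uc = sqrt(0.024^2 + 1.682^2)
uc = sqrt(2.8297)
uc = 1.6822

1.6822


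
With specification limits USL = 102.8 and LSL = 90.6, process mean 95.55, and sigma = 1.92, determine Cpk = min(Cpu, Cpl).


Cpu = (USL - mean) / (3*sigma) = (102.8 - 95.55) / (3*1.92) = 1.2587
Cpl = (mean - LSL) / (3*sigma) = (95.55 - 90.6) / (3*1.92) = 0.8594
Cpk = min(Cpu, Cpl) = 0.8594

0.8594


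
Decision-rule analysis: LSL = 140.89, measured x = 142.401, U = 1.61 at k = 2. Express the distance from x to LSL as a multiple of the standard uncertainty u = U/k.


u = U / k = 1.61 / 2 = 0.805
margin = |LSL - x| = |140.89 - 142.401| = 1.511
z = margin / u = 1.511 / 0.805
z = 1.8770

1.8770


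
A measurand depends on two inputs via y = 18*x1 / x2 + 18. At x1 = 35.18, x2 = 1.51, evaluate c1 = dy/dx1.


y = 18*x1 / x2 + 18
dy/dx1 = 18/x2
Evaluate at x2 = 1.51: c1 = 18 / 1.51
c1 = 11.9205

11.9205


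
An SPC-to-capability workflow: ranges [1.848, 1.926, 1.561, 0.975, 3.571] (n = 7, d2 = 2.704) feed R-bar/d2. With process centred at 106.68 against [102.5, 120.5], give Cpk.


R_bar = (1.848 + 1.926 + 1.561 + 0.975 + 3.571) / 5 = 1.9762
sigma = R_bar / d2 = 1.9762 / 2.704 = 0.7308432
Cp = (USL - LSL)/(6*sigma) = (120.5 - 102.5)/(6*0.7308432) = 4.1048
Cpu = (120.5 - 106.68)/(3*0.7308432) = 6.3032
Cpl = (106.68 - 102.5)/(3*0.7308432) = 1.9065
Cpk = min(Cpu, Cpl) = 1.9065

1.9065


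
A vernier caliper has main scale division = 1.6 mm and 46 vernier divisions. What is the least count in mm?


LC = MSD / n_div
= 1.6 / 46
= 0.0348

0.0348


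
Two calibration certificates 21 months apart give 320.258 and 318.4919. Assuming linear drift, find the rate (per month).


rate = (v2 - v1) / months
= (318.4919 - 320.258) / 21
= -1.7661 / 21
= -0.0841

-0.0841


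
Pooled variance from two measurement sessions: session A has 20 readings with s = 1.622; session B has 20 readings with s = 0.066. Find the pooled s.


s_p = sqrt(((n1-1)*s1^2 + (n2-1)*s2^2) / (n1+n2-2))
numerator = (20-1)*1.622^2 + (20-1)*0.066^2 = 49.986796 + 0.082764 = 50.06956
denominator = 20 + 20 - 2 = 38
s_p^2 = 50.06956 / 38 = 1.31762
s_p = sqrt(1.31762) = 1.1479

1.1479


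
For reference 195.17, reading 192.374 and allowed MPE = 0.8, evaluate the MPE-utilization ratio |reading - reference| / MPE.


e = indication - reference = 192.374 - 195.17 = -2.7960
|e| = 2.7960
ratio = |e| / MPE = 2.7960 / 0.8
ratio = 3.4950

3.4950


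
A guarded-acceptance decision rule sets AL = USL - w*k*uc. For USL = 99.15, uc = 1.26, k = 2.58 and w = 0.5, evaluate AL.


U = k * uc = 2.58 * 1.26 = 3.2508
guard band g = w * U = 0.5 * 3.2508 = 1.6254
AL = USL - g = 99.15 - 1.6254
AL = 97.5246

97.5246


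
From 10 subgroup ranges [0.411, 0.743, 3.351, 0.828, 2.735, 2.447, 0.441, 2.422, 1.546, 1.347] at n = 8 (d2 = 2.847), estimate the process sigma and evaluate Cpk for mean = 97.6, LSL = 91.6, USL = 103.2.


R_bar = (0.411 + 0.743 + 3.351 + 0.828 + 2.735 + 2.447 + 0.441 + 2.422 + 1.546 + 1.347) / 10 = 1.6271
sigma = R_bar / d2 = 1.6271 / 2.847 = 0.57151387
Cp = (USL - LSL)/(6*sigma) = (103.2 - 91.6)/(6*0.57151387) = 3.3828
Cpu = (103.2 - 97.6)/(3*0.57151387) = 3.2662
Cpl = (97.6 - 91.6)/(3*0.57151387) = 3.4995
Cpk = min(Cpu, Cpl) = 3.2662

3.2662


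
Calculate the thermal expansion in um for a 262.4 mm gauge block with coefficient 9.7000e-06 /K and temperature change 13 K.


dL = L * alpha * dT
= 262.4 * 9.7000e-06 * 13
= 0.0330886 mm
dL_um = 0.0330886 * 1000 = 33.0886 um

33.0886


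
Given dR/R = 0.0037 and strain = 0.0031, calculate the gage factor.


GF = (dR/R) / epsilon
= 0.0037 / 0.0031
= 1.1935

1.1935


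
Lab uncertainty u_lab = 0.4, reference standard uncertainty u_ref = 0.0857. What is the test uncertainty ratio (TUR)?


TUR = u_lab / u_ref
= 0.4 / 0.0857
= 4.6674

4.6674


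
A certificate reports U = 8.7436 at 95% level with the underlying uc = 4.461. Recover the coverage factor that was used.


k = U / uc
k = 8.7436 / 4.461
k = 1.96

1.96


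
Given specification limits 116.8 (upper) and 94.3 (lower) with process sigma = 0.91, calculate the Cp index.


Cp = (USL - LSL) / (6 * sigma)
= (116.8 - 94.3) / (6 * 0.91)
= 22.5000 / 5.4600
= 4.1209

4.1209


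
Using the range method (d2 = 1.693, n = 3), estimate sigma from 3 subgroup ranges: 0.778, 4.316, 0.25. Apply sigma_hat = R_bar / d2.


R_bar = (0.778 + 4.316 + 0.25) / 3
R_bar = 5.344 / 3 = 1.7813333
sigma_hat = R_bar / d2 = 1.7813333 / 1.693 = 1.0522

1.0522


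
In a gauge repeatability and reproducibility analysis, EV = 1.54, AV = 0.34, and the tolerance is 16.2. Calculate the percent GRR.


GRR = sqrt(EV^2 + AV^2) = sqrt(1.54^2 + 0.34^2) = 1.5770859
%GRR = GRR / tol * 100 = 1.5770859 / 16.2 * 100
%GRR = 9.7351

9.7351


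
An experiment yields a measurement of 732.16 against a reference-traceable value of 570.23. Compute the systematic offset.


Systematic error = measured - true
= 732.16 - 570.23
= 161.9300

161.9300


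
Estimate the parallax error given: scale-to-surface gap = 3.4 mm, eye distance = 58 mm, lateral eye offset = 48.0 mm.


error = h * offset / d
= 3.4 * 48.0 / 58
= 2.8138

2.8138


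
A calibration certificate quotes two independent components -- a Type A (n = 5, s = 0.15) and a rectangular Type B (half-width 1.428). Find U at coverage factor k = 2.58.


u_A = s / sqrt(n) = 0.15 / sqrt(5) = 0.067082039
u_B = half_width / sqrt(3) = 1.428 / sqrt(3) = 0.82445618
uc = sqrt(u_A^2 + u_B^2) = sqrt(0.067082039^2 + 0.82445618^2) = 0.82718075
U = k * uc = 2.58 * 0.82718075
U = 2.1341

2.1341


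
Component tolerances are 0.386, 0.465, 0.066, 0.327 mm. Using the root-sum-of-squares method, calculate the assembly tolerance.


RSS = sqrt(0.386^2 + 0.465^2 + 0.066^2 + 0.327^2)
= sqrt(0.476506)
= 0.6903

0.6903


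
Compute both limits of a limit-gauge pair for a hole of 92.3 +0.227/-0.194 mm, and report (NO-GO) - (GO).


GO = nominal - lower_tol (smallest hole = maximum material condition)
GO = 92.3 - 0.194 = 92.106
NO-GO = nominal + upper_tol (largest hole = least material condition)
NO-GO = 92.3 + 0.227 = 92.527
spread = NO-GO - GO = 92.527 - 92.106 = 0.4210

0.4210


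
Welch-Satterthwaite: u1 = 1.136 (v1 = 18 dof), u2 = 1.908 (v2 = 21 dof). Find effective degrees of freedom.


uc = sqrt(u1^2 + u2^2) = sqrt(1.136^2 + 1.908^2) = 2.2205765
v_eff = uc^4 / (u1^4/v1 + u2^4/v2)
= 2.2205765^4 / (1.136^4/18 + 1.908^4/21)
= 24.314366 / 0.7236153
v_eff = 33.6012

33.6012


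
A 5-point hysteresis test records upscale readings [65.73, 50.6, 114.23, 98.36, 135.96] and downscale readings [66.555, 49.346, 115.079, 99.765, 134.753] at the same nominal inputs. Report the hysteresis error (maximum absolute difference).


|65.73 - 66.555| = 0.8250
|50.6 - 49.346| = 1.2540
|114.23 - 115.079| = 0.8490
|98.36 - 99.765| = 1.4050
|135.96 - 134.753| = 1.2070
hysteresis = max(diffs) = 1.4050

1.4050


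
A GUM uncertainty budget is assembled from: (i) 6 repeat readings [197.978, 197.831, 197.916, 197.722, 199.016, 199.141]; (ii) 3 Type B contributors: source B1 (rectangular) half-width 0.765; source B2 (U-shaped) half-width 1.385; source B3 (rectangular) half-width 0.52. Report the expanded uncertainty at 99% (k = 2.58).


mean = (197.978 + 197.831 + 197.916 + 197.722 + 199.016 + 199.141) / 6 = 198.2673333
s = sqrt(sum((x - mean)^2)/(n-1)) = 0.63540843
u_A = s / sqrt(n) = 0.63540843 / sqrt(6) = 0.25940441
u_B1 = 0.765 / sqrt(3) = 0.44167296
u_B2 = 1.385 / sqrt(2) = 0.97934289
u_B3 = 0.52 / sqrt(3) = 0.30022214
uc = sqrt(0.25940441^2 + 0.44167296^2 + 0.97934289^2 + 0.30022214^2) = 1.1452561
U = k * uc = 2.58 * 1.1452561
U = 2.9548

2.9548


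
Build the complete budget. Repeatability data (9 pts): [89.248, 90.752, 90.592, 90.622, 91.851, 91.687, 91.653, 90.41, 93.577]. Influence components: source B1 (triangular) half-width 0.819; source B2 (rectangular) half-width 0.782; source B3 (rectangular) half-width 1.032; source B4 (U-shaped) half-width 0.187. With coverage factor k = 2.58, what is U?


mean = (89.248 + 90.752 + 90.592 + 90.622 + 91.851 + 91.687 + 91.653 + 90.41 + 93.577) / 9 = 91.15466667
s = sqrt(sum((x - mean)^2)/(n-1)) = 1.2163813
u_A = s / sqrt(n) = 1.2163813 / sqrt(9) = 0.40546043
u_B1 = 0.819 / sqrt(6) = 0.33435535
u_B2 = 0.782 / sqrt(3) = 0.45148791
u_B3 = 1.032 / sqrt(3) = 0.59582548
u_B4 = 0.187 / sqrt(2) = 0.13222897
uc = sqrt(0.40546043^2 + 0.33435535^2 + 0.45148791^2 + 0.59582548^2 + 0.13222897^2) = 0.92332307
U = k * uc = 2.58 * 0.92332307
U = 2.3822

2.3822


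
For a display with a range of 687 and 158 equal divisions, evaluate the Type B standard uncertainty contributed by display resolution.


resolution = range / divisions
resolution = 687 / 158 = 4.3481013
u_res = resolution / (2*sqrt(3))
u_res = 4.3481013 / 3.4641016
u_res = 1.2552

1.2552


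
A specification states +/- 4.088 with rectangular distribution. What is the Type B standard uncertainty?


u_B = half_width / sqrt(3)
u_B = 4.088 / 1.7320508
u_B = 2.3602

2.3602


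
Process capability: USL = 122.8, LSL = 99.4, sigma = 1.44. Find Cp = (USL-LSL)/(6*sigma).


Cp = (USL - LSL) / (6 * sigma)
= (122.8 - 99.4) / (6 * 1.44)
= 23.4000 / 8.6400
= 2.7083

2.7083


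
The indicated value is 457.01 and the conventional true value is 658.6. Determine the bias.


Systematic error = measured - true
= 457.01 - 658.6
= -201.5900

-201.5900


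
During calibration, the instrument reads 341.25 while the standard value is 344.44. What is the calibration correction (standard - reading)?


Correction = standard - reading
= 344.44 - 341.25
= 3.1900

3.1900


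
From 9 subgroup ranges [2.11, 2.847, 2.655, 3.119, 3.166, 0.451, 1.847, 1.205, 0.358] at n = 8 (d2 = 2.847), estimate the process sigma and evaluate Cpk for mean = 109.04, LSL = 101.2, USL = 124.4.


R_bar = (2.11 + 2.847 + 2.655 + 3.119 + 3.166 + 0.451 + 1.847 + 1.205 + 0.358) / 9 = 1.9731111
sigma = R_bar / d2 = 1.9731111 / 2.847 = 0.69304921
Cp = (USL - LSL)/(6*sigma) = (124.4 - 101.2)/(6*0.69304921) = 5.5792
Cpu = (124.4 - 109.04)/(3*0.69304921) = 7.3876
Cpl = (109.04 - 101.2)/(3*0.69304921) = 3.7708
Cpk = min(Cpu, Cpl) = 3.7708

3.7708


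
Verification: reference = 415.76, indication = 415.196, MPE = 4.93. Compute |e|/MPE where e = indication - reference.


e = indication - reference = 415.196 - 415.76 = -0.5640
|e| = 0.5640
ratio = |e| / MPE = 0.5640 / 4.93
ratio = 0.1144

0.1144


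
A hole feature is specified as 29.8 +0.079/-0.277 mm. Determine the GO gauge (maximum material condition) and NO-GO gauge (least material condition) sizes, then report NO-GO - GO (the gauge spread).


GO = nominal - lower_tol (smallest hole = maximum material condition)
GO = 29.8 - 0.277 = 29.523
NO-GO = nominal + upper_tol (largest hole = least material condition)
NO-GO = 29.8 + 0.079 = 29.879
spread = NO-GO - GO = 29.879 - 29.523 = 0.3560

0.3560


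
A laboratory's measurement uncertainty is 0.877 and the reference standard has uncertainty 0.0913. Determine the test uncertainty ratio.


TUR = u_lab / u_ref
= 0.877 / 0.0913
= 9.6057

9.6057


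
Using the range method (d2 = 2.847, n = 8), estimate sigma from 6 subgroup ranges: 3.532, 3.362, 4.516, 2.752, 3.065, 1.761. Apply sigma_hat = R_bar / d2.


R_bar = (3.532 + 3.362 + 4.516 + 2.752 + 3.065 + 1.761) / 6
R_bar = 18.988 / 6 = 3.1646667
sigma_hat = R_bar / d2 = 3.1646667 / 2.847 = 1.1116

1.1116


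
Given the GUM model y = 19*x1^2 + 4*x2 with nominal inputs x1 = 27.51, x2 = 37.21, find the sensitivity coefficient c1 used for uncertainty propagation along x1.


y = 19*x1^2 + 4*x2
dy/dx1 = 2*19*x1
Evaluate at x1 = 27.51: c1 = 38 * 27.51
c1 = 1045.3800

1045.3800


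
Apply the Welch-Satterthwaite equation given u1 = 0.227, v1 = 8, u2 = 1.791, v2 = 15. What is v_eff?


uc = sqrt(u1^2 + u2^2) = sqrt(0.227^2 + 1.791^2) = 1.8053282
v_eff = uc^4 / (u1^4/v1 + u2^4/v2)
= 1.8053282^4 / (0.227^4/8 + 1.791^4/15)
= 10.622449 / 0.68627973
v_eff = 15.4783

15.4783


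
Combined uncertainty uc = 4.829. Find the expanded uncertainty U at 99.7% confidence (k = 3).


U = k * uc
U = 3 * 4.829
U = 14.4870

14.4870


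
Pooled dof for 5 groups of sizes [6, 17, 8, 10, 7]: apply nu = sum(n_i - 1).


nu = sum_i (n_i - 1)
nu = ((6 - 1) + (17 - 1) + (8 - 1) + (10 - 1) + (7 - 1))
nu = 5 + 16 + 7 + 9 + 6
nu = 43

43


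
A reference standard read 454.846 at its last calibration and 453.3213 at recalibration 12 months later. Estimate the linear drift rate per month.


rate = (v2 - v1) / months
= (453.3213 - 454.846) / 12
= -1.5247 / 12
= -0.1271

-0.1271


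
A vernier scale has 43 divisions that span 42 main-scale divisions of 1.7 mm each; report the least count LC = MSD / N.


LC = MSD / n_div
= 1.7 / 43
= 0.0395

0.0395


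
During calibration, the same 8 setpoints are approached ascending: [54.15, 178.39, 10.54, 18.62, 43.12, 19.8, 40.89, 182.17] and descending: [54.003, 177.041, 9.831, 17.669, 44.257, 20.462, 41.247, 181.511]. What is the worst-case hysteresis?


|54.15 - 54.003| = 0.1470
|178.39 - 177.041| = 1.3490
|10.54 - 9.831| = 0.7090
|18.62 - 17.669| = 0.9510
|43.12 - 44.257| = 1.1370
|19.8 - 20.462| = 0.6620
|40.89 - 41.247| = 0.3570
|182.17 - 181.511| = 0.6590
hysteresis = max(diffs) = 1.3490

1.3490


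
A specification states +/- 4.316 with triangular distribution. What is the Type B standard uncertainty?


u_B = half_width / sqrt(6)
u_B = 4.316 / 2.4494897
u_B = 1.7620

1.7620


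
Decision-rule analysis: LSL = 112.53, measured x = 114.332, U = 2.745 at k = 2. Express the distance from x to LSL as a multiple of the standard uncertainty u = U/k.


u = U / k = 2.745 / 2 = 1.3725
margin = |LSL - x| = |112.53 - 114.332| = 1.802
z = margin / u = 1.802 / 1.3725
z = 1.3129

1.3129


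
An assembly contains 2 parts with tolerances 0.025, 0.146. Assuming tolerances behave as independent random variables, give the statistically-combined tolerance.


RSS = sqrt(0.025^2 + 0.146^2)
= sqrt(0.021941)
= 0.1481

0.1481


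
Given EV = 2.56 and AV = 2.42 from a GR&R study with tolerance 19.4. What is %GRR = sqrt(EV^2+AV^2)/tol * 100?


GRR = sqrt(EV^2 + AV^2) = sqrt(2.56^2 + 2.42^2) = 3.522783
%GRR = GRR / tol * 100 = 3.522783 / 19.4 * 100
%GRR = 18.1587

18.1587


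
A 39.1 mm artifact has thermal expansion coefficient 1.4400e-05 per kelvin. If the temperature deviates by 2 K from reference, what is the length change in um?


dL = L * alpha * dT
= 39.1 * 1.4400e-05 * 2
= 0.0011261 mm
dL_um = 0.0011261 * 1000 = 1.1261 um

1.1261


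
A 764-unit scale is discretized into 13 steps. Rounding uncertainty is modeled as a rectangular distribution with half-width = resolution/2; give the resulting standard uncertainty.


resolution = range / divisions
resolution = 764 / 13 = 58.769231
u_res = resolution / (2*sqrt(3))
u_res = 58.769231 / 3.4641016
u_res = 16.9652

16.9652


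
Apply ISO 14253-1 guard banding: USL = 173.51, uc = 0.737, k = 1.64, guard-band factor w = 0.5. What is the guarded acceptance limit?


U = k * uc = 1.64 * 0.737 = 1.20868
guard band g = w * U = 0.5 * 1.20868 = 0.60434
AL = USL - g = 173.51 - 0.60434
AL = 172.9057

172.9057


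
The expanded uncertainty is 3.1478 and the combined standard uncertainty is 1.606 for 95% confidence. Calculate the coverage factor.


k = U / uc
k = 3.1478 / 1.606
k = 1.96

1.96


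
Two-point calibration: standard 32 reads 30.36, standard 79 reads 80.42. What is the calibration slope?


slope = (y2 - y1) / (x2 - x1)
= (80.42 - 30.36) / (79 - 32)
= 50.0600 / 47
= 1.0651

1.0651


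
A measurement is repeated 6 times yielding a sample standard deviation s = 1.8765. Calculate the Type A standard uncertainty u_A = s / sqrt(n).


u_A = s / sqrt(n)
u_A = 1.8765 / sqrt(6)
u_A = 1.8765 / 2.4494897
u_A = 0.7661

0.7661


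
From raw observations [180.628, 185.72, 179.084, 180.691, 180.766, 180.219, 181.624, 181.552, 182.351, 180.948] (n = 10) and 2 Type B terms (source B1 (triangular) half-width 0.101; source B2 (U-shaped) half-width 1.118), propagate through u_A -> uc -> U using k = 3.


mean = (180.628 + 185.72 + 179.084 + 180.691 + 180.766 + 180.219 + 181.624 + 181.552 + 182.351 + 180.948) / 10 = 181.3583
s = sqrt(sum((x - mean)^2)/(n-1)) = 1.7665482
u_A = s / sqrt(n) = 1.7665482 / sqrt(10) = 0.55863159
u_B1 = 0.101 / sqrt(6) = 0.041233077
u_B2 = 1.118 / sqrt(2) = 0.79054538
uc = sqrt(0.55863159^2 + 0.041233077^2 + 0.79054538^2) = 0.96888153
U = k * uc = 3 * 0.96888153
U = 2.9066

2.9066


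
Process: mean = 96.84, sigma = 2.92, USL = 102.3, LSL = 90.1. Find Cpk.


Cpu = (USL - mean) / (3*sigma) = (102.3 - 96.84) / (3*2.92) = 0.6233
Cpl = (mean - LSL) / (3*sigma) = (96.84 - 90.1) / (3*2.92) = 0.7694
Cpk = min(Cpu, Cpl) = 0.6233

0.6233


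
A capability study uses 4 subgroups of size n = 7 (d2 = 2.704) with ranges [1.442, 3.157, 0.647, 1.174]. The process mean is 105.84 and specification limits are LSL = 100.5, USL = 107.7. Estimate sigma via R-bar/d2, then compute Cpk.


R_bar = (1.442 + 3.157 + 0.647 + 1.174) / 4 = 1.605
sigma = R_bar / d2 = 1.605 / 2.704 = 0.59356509
Cp = (USL - LSL)/(6*sigma) = (107.7 - 100.5)/(6*0.59356509) = 2.0217
Cpu = (107.7 - 105.84)/(3*0.59356509) = 1.0445
Cpl = (105.84 - 100.5)/(3*0.59356509) = 2.9988
Cpk = min(Cpu, Cpl) = 1.0445

1.0445


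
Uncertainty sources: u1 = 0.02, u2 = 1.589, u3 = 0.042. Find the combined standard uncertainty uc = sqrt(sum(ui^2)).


uc = sqrt(0.02^2 + 1.589^2 + 0.042^2)
uc = sqrt(2.527085)
uc = 1.5897

1.5897


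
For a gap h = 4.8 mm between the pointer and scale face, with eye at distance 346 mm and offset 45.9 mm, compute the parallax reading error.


error = h * offset / d
= 4.8 * 45.9 / 346
= 0.6368

0.6368


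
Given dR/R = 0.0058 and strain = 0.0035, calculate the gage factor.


GF = (dR/R) / epsilon
= 0.0058 / 0.0035
= 1.6571

1.6571


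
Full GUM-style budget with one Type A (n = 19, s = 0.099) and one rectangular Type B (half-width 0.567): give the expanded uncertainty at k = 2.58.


u_A = s / sqrt(n) = 0.099 / sqrt(19) = 0.022712158
u_B = half_width / sqrt(3) = 0.567 / sqrt(3) = 0.3273576
uc = sqrt(u_A^2 + u_B^2) = sqrt(0.022712158^2 + 0.3273576^2) = 0.32814454
U = k * uc = 2.58 * 0.32814454
U = 0.8466

0.8466


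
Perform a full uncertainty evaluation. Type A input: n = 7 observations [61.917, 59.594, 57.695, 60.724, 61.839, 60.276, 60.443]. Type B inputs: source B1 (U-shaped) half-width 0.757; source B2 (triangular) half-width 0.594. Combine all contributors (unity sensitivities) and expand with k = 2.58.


mean = (61.917 + 59.594 + 57.695 + 60.724 + 61.839 + 60.276 + 60.443) / 7 = 60.35542857
s = sqrt(sum((x - mean)^2)/(n-1)) = 1.4403105
u_A = s / sqrt(n) = 1.4403105 / sqrt(7) = 0.5443862
u_B1 = 0.757 / sqrt(2) = 0.53527983
u_B2 = 0.594 / sqrt(6) = 0.24249948
uc = sqrt(0.5443862^2 + 0.53527983^2 + 0.24249948^2) = 0.80105357
U = k * uc = 2.58 * 0.80105357
U = 2.0667

2.0667


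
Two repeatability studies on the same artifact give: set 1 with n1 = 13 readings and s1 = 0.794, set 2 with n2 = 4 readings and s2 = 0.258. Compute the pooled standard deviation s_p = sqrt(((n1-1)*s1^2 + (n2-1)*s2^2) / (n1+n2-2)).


s_p = sqrt(((n1-1)*s1^2 + (n2-1)*s2^2) / (n1+n2-2))
numerator = (13-1)*0.794^2 + (4-1)*0.258^2 = 7.565232 + 0.199692 = 7.764924
denominator = 13 + 4 - 2 = 15
s_p^2 = 7.764924 / 15 = 0.5176616
s_p = sqrt(0.5176616) = 0.7195

0.7195


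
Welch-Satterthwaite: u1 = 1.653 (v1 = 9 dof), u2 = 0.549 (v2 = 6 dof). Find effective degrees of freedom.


uc = sqrt(u1^2 + u2^2) = sqrt(1.653^2 + 0.549^2) = 1.7417836
v_eff = uc^4 / (u1^4/v1 + u2^4/v2)
= 1.7417836^4 / (1.653^4/9 + 0.549^4/6)
= 9.2040038 / 0.84470253
v_eff = 10.8961

10.8961


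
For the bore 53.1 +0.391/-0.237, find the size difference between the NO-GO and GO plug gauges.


GO = nominal - lower_tol (smallest hole = maximum material condition)
GO = 53.1 - 0.237 = 52.863
NO-GO = nominal + upper_tol (largest hole = least material condition)
NO-GO = 53.1 + 0.391 = 53.491
spread = NO-GO - GO = 53.491 - 52.863 = 0.6280

0.6280


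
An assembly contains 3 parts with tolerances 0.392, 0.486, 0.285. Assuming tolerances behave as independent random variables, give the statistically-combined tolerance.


RSS = sqrt(0.392^2 + 0.486^2 + 0.285^2)
= sqrt(0.471085)
= 0.6864

0.6864


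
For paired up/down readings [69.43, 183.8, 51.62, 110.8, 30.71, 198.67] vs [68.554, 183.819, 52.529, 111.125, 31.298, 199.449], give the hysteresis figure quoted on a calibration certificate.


|69.43 - 68.554| = 0.8760
|183.8 - 183.819| = 0.0190
|51.62 - 52.529| = 0.9090
|110.8 - 111.125| = 0.3250
|30.71 - 31.298| = 0.5880
|198.67 - 199.449| = 0.7790
hysteresis = max(diffs) = 0.9090

0.9090


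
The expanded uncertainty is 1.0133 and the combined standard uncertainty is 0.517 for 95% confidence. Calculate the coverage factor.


k = U / uc
k = 1.0133 / 0.517
k = 1.96

1.96


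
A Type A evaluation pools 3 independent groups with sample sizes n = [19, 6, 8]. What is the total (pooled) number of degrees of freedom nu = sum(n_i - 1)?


nu = sum_i (n_i - 1)
nu = ((19 - 1) + (6 - 1) + (8 - 1))
nu = 18 + 5 + 7
nu = 30

30


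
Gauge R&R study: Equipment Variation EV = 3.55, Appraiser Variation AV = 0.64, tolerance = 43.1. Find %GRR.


GRR = sqrt(EV^2 + AV^2) = sqrt(3.55^2 + 0.64^2) = 3.6072289
%GRR = GRR / tol * 100 = 3.6072289 / 43.1 * 100
%GRR = 8.3694

8.3694


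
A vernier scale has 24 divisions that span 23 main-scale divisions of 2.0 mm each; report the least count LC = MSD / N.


LC = MSD / n_div
= 2.0 / 24
= 0.0833

0.0833


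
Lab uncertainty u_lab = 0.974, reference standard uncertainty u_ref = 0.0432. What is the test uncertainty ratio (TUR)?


TUR = u_lab / u_ref
= 0.974 / 0.0432
= 22.5463

22.5463


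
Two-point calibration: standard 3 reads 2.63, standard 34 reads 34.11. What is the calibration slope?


slope = (y2 - y1) / (x2 - x1)
= (34.11 - 2.63) / (34 - 3)
= 31.4800 / 31
= 1.0155

1.0155


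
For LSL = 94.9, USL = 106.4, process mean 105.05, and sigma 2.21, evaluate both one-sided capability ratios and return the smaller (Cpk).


Cpu = (USL - mean) / (3*sigma) = (106.4 - 105.05) / (3*2.21) = 0.2036
Cpl = (mean - LSL) / (3*sigma) = (105.05 - 94.9) / (3*2.21) = 1.5309
Cpk = min(Cpu, Cpl) = 0.2036

0.2036


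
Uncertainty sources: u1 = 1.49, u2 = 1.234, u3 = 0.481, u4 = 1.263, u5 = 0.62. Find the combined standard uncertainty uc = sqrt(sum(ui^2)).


uc = sqrt(1.49^2 + 1.234^2 + 0.481^2 + 1.263^2 + 0.62^2)
uc = sqrt(5.953786)
uc = 2.4400

2.4400


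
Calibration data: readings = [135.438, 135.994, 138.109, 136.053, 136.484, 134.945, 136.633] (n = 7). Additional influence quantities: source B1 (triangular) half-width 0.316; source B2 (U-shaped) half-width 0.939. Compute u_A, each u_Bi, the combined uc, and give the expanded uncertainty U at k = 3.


mean = (135.438 + 135.994 + 138.109 + 136.053 + 136.484 + 134.945 + 136.633) / 7 = 136.2365714
s = sqrt(sum((x - mean)^2)/(n-1)) = 1.0101797
u_A = s / sqrt(n) = 1.0101797 / sqrt(7) = 0.38181204
u_B1 = 0.316 / sqrt(6) = 0.12900646
u_B2 = 0.939 / sqrt(2) = 0.66397327
uc = sqrt(0.38181204^2 + 0.12900646^2 + 0.66397327^2) = 0.77671333
U = k * uc = 3 * 0.77671333
U = 2.3301

2.3301


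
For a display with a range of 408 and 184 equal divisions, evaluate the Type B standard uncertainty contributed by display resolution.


resolution = range / divisions
resolution = 408 / 184 = 2.2173913
u_res = resolution / (2*sqrt(3))
u_res = 2.2173913 / 3.4641016
u_res = 0.6401

0.6401


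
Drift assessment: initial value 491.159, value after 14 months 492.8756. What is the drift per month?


rate = (v2 - v1) / months
= (492.8756 - 491.159) / 14
= 1.7166 / 14
= 0.1226

0.1226


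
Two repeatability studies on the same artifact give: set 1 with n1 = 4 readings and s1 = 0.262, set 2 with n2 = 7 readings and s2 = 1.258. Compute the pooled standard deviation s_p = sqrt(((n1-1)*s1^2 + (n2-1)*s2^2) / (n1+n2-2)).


s_p = sqrt(((n1-1)*s1^2 + (n2-1)*s2^2) / (n1+n2-2))
numerator = (4-1)*0.262^2 + (7-1)*1.258^2 = 0.205932 + 9.495384 = 9.701316
denominator = 4 + 7 - 2 = 9
s_p^2 = 9.701316 / 9 = 1.077924
s_p = sqrt(1.077924) = 1.0382

1.0382


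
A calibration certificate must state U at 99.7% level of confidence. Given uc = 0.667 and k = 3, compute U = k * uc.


U = k * uc
U = 3 * 0.667
U = 2.0010

2.0010


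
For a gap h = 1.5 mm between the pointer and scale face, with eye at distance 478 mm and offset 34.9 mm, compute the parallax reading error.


error = h * offset / d
= 1.5 * 34.9 / 478
= 0.1095

0.1095


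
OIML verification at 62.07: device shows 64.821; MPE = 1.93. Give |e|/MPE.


e = indication - reference = 64.821 - 62.07 = 2.7510
|e| = 2.7510
ratio = |e| / MPE = 2.7510 / 1.93
ratio = 1.4254

1.4254


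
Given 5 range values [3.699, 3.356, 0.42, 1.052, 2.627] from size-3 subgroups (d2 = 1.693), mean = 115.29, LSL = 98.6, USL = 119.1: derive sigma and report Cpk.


R_bar = (3.699 + 3.356 + 0.42 + 1.052 + 2.627) / 5 = 2.2308
sigma = R_bar / d2 = 2.2308 / 1.693 = 1.317661
Cp = (USL - LSL)/(6*sigma) = (119.1 - 98.6)/(6*1.317661) = 2.5930
Cpu = (119.1 - 115.29)/(3*1.317661) = 0.9638
Cpl = (115.29 - 98.6)/(3*1.317661) = 4.2221
Cpk = min(Cpu, Cpl) = 0.9638

0.9638


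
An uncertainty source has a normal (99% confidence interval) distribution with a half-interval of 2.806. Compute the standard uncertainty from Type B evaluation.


u_B = half_width / 2.576
u_B = 2.806 / 2.576
u_B = 1.0893

1.0893


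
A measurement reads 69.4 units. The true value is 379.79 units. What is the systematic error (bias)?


Systematic error = measured - true
= 69.4 - 379.79
= -310.3900

-310.3900


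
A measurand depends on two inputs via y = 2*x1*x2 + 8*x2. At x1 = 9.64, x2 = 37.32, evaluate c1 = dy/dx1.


y = 2*x1*x2 + 8*x2
dy/dx1 = 2*x2
Evaluate at x2 = 37.32: c1 = 2 * 37.32
c1 = 74.6400

74.6400


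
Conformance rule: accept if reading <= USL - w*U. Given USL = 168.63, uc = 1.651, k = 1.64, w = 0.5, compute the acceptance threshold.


U = k * uc = 1.64 * 1.651 = 2.70764
guard band g = w * U = 0.5 * 2.70764 = 1.35382
AL = USL - g = 168.63 - 1.35382
AL = 167.2762

167.2762


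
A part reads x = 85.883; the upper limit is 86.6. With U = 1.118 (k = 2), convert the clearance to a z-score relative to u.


u = U / k = 1.118 / 2 = 0.559
margin = |USL - x| = |86.6 - 85.883| = 0.717
z = margin / u = 0.717 / 0.559
z = 1.2826

1.2826


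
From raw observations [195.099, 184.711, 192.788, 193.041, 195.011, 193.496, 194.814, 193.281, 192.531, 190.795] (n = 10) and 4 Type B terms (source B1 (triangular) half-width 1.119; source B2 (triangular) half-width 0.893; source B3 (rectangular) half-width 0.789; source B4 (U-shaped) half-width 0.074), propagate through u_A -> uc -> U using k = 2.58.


mean = (195.099 + 184.711 + 192.788 + 193.041 + 195.011 + 193.496 + 194.814 + 193.281 + 192.531 + 190.795) / 10 = 192.5567
s = sqrt(sum((x - mean)^2)/(n-1)) = 3.0538951
u_A = s / sqrt(n) = 3.0538951 / sqrt(10) = 0.96572643
u_B1 = 1.119 / sqrt(6) = 0.45682984
u_B2 = 0.893 / sqrt(6) = 0.36456572
u_B3 = 0.789 / sqrt(3) = 0.45552936
u_B4 = 0.074 / sqrt(2) = 0.052325902
uc = sqrt(0.96572643^2 + 0.45682984^2 + 0.36456572^2 + 0.45552936^2 + 0.052325902^2) = 1.21839
U = k * uc = 2.58 * 1.21839
U = 3.1434

3.1434


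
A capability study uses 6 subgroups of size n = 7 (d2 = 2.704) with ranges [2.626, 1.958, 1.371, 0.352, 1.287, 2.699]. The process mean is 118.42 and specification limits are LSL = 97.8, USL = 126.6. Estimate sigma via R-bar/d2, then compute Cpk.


R_bar = (2.626 + 1.958 + 1.371 + 0.352 + 1.287 + 2.699) / 6 = 1.7155
sigma = R_bar / d2 = 1.7155 / 2.704 = 0.63443047
Cp = (USL - LSL)/(6*sigma) = (126.6 - 97.8)/(6*0.63443047) = 7.5658
Cpu = (126.6 - 118.42)/(3*0.63443047) = 4.2978
Cpl = (118.42 - 97.8)/(3*0.63443047) = 10.8339
Cpk = min(Cpu, Cpl) = 4.2978

4.2978


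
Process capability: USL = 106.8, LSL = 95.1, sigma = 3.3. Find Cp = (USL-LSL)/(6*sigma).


Cp = (USL - LSL) / (6 * sigma)
= (106.8 - 95.1) / (6 * 3.3)
= 11.7000 / 19.8000
= 0.5909

0.5909


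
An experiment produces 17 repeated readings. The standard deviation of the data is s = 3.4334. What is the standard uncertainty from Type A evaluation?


u_A = s / sqrt(n)
u_A = 3.4334 / sqrt(17)
u_A = 3.4334 / 4.1231056
u_A = 0.8327

0.8327


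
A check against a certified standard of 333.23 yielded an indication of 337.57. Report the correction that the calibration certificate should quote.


Correction = standard - reading
= 333.23 - 337.57
= -4.3400

-4.3400


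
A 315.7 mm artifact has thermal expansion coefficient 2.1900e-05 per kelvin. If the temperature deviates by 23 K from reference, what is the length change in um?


dL = L * alpha * dT
= 315.7 * 2.1900e-05 * 23
= 0.1590181 mm
dL_um = 0.1590181 * 1000 = 159.0181 um

159.0181


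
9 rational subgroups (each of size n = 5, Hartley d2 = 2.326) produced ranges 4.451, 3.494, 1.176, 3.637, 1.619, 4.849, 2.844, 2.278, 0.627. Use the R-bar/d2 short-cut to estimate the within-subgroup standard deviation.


R_bar = (4.451 + 3.494 + 1.176 + 3.637 + 1.619 + 4.849 + 2.844 + 2.278 + 0.627) / 9
R_bar = 24.975 / 9 = 2.775
sigma_hat = R_bar / d2 = 2.775 / 2.326 = 1.1930

1.1930


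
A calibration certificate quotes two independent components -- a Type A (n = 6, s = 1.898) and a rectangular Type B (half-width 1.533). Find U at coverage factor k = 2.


u_A = s / sqrt(n) = 1.898 / sqrt(6) = 0.77485526
u_B = half_width / sqrt(3) = 1.533 / sqrt(3) = 0.88507796
uc = sqrt(u_A^2 + u_B^2) = sqrt(0.77485526^2 + 0.88507796^2) = 1.1763348
U = k * uc = 2 * 1.1763348
U = 2.3527

2.3527


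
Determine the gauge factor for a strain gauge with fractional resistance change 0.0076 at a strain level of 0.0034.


GF = (dR/R) / epsilon
= 0.0076 / 0.0034
= 2.2353

2.2353


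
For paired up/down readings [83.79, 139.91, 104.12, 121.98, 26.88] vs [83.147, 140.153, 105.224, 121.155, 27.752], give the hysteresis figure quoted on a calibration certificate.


|83.79 - 83.147| = 0.6430
|139.91 - 140.153| = 0.2430
|104.12 - 105.224| = 1.1040
|121.98 - 121.155| = 0.8250
|26.88 - 27.752| = 0.8720
hysteresis = max(diffs) = 1.1040

1.1040


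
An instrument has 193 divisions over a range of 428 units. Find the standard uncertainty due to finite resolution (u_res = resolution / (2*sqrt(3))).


resolution = range / divisions
resolution = 428 / 193 = 2.2176166
u_res = resolution / (2*sqrt(3))
u_res = 2.2176166 / 3.4641016
u_res = 0.6402

0.6402


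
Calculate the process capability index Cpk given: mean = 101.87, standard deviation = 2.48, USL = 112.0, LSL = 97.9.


Cpu = (USL - mean) / (3*sigma) = (112.0 - 101.87) / (3*2.48) = 1.3616
Cpl = (mean - LSL) / (3*sigma) = (101.87 - 97.9) / (3*2.48) = 0.5336
Cpk = min(Cpu, Cpl) = 0.5336

0.5336


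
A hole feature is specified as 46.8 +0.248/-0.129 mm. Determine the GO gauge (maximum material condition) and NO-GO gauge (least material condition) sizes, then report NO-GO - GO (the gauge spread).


GO = nominal - lower_tol (smallest hole = maximum material condition)
GO = 46.8 - 0.129 = 46.671
NO-GO = nominal + upper_tol (largest hole = least material condition)
NO-GO = 46.8 + 0.248 = 47.048
spread = NO-GO - GO = 47.048 - 46.671 = 0.3770

0.3770


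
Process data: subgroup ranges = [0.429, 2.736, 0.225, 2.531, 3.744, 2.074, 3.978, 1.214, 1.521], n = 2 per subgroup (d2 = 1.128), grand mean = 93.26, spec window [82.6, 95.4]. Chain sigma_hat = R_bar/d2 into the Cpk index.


R_bar = (0.429 + 2.736 + 0.225 + 2.531 + 3.744 + 2.074 + 3.978 + 1.214 + 1.521) / 9 = 2.0502222
sigma = R_bar / d2 = 2.0502222 / 1.128 = 1.8175729
Cp = (USL - LSL)/(6*sigma) = (95.4 - 82.6)/(6*1.8175729) = 1.1737
Cpu = (95.4 - 93.26)/(3*1.8175729) = 0.3925
Cpl = (93.26 - 82.6)/(3*1.8175729) = 1.9550
Cpk = min(Cpu, Cpl) = 0.3925

0.3925


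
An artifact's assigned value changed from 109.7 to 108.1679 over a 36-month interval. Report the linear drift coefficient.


rate = (v2 - v1) / months
= (108.1679 - 109.7) / 36
= -1.5321 / 36
= -0.0426

-0.0426


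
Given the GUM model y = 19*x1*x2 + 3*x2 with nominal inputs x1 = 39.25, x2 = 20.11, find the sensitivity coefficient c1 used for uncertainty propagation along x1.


y = 19*x1*x2 + 3*x2
dy/dx1 = 19*x2
Evaluate at x2 = 20.11: c1 = 19 * 20.11
c1 = 382.0900

382.0900


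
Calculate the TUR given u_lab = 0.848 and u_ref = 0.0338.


TUR = u_lab / u_ref
= 0.848 / 0.0338
= 25.0888

25.0888


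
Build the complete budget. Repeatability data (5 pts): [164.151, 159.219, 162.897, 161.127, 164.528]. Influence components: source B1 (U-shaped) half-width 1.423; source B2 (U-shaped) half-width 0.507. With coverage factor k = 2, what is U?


mean = (164.151 + 159.219 + 162.897 + 161.127 + 164.528) / 5 = 162.3844
s = sqrt(sum((x - mean)^2)/(n-1)) = 2.2124346
u_A = s / sqrt(n) = 2.2124346 / sqrt(5) = 0.98943083
u_B1 = 1.423 / sqrt(2) = 1.0062129
u_B2 = 0.507 / sqrt(2) = 0.35850314
uc = sqrt(0.98943083^2 + 1.0062129^2 + 0.35850314^2) = 1.456009
U = k * uc = 2 * 1.456009
U = 2.9120

2.9120


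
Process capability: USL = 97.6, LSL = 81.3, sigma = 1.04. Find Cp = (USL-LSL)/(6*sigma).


Cp = (USL - LSL) / (6 * sigma)
= (97.6 - 81.3) / (6 * 1.04)
= 16.3000 / 6.2400
= 2.6122

2.6122


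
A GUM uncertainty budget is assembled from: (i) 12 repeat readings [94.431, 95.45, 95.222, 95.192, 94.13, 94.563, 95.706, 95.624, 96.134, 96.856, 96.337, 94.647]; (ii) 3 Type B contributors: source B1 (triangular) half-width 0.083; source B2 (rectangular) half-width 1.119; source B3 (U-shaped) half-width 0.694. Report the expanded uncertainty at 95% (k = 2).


mean = (94.431 + 95.45 + 95.222 + 95.192 + 94.13 + 94.563 + 95.706 + 95.624 + 96.134 + 96.856 + 96.337 + 94.647) / 12 = 95.35766667
s = sqrt(sum((x - mean)^2)/(n-1)) = 0.82879182
u_A = s / sqrt(n) = 0.82879182 / sqrt(12) = 0.23925159
u_B1 = 0.083 / sqrt(6) = 0.033884608
u_B2 = 1.119 / sqrt(3) = 0.64605495
u_B3 = 0.694 / sqrt(2) = 0.49073211
uc = sqrt(0.23925159^2 + 0.033884608^2 + 0.64605495^2 + 0.49073211^2) = 0.84651904
U = k * uc = 2 * 0.84651904
U = 1.6930

1.6930


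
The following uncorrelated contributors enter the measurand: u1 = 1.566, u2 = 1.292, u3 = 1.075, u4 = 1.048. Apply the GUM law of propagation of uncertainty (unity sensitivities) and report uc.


uc = sqrt(1.566^2 + 1.292^2 + 1.075^2 + 1.048^2)
uc = sqrt(6.375549)
uc = 2.5250

2.5250


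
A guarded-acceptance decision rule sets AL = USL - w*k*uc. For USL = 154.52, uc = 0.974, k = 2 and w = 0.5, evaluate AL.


U = k * uc = 2 * 0.974 = 1.948
guard band g = w * U = 0.5 * 1.948 = 0.974
AL = USL - g = 154.52 - 0.974
AL = 153.5460

153.5460


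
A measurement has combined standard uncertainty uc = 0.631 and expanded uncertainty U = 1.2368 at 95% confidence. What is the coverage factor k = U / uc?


k = U / uc
k = 1.2368 / 0.631
k = 1.96

1.96


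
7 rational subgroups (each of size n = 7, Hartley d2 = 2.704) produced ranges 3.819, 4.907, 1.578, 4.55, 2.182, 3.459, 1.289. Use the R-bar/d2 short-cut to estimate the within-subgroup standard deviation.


R_bar = (3.819 + 4.907 + 1.578 + 4.55 + 2.182 + 3.459 + 1.289) / 7
R_bar = 21.784 / 7 = 3.112
sigma_hat = R_bar / d2 = 3.112 / 2.704 = 1.1509

1.1509


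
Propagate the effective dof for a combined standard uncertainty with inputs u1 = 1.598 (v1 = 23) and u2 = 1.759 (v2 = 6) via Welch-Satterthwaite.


uc = sqrt(u1^2 + u2^2) = sqrt(1.598^2 + 1.759^2) = 2.3764859
v_eff = uc^4 / (u1^4/v1 + u2^4/v2)
= 2.3764859^4 / (1.598^4/23 + 1.759^4/6)
= 31.896348 / 1.8790733
v_eff = 16.9745

16.9745


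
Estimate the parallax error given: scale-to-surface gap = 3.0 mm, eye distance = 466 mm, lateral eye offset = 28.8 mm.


error = h * offset / d
= 3.0 * 28.8 / 466
= 0.1854

0.1854


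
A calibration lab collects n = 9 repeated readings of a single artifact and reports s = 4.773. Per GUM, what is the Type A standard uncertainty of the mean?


u_A = s / sqrt(n)
u_A = 4.773 / sqrt(9)
u_A = 4.773 / 3
u_A = 1.5910

1.5910


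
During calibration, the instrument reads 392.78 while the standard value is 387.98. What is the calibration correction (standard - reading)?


Correction = standard - reading
= 387.98 - 392.78
= -4.8000

-4.8000


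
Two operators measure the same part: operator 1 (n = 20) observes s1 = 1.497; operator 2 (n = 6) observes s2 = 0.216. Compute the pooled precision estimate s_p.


s_p = sqrt(((n1-1)*s1^2 + (n2-1)*s2^2) / (n1+n2-2))
numerator = (20-1)*1.497^2 + (6-1)*0.216^2 = 42.579171 + 0.23328 = 42.812451
denominator = 20 + 6 - 2 = 24
s_p^2 = 42.812451 / 24 = 1.7838521
s_p = sqrt(1.7838521) = 1.3356

1.3356


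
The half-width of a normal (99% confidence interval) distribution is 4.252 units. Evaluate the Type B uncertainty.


u_B = half_width / 2.576
u_B = 4.252 / 2.576
u_B = 1.6506

1.6506


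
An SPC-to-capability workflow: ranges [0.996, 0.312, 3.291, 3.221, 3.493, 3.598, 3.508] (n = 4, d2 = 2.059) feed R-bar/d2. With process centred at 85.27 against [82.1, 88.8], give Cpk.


R_bar = (0.996 + 0.312 + 3.291 + 3.221 + 3.493 + 3.598 + 3.508) / 7 = 2.6312857
sigma = R_bar / d2 = 2.6312857 / 2.059 = 1.2779435
Cp = (USL - LSL)/(6*sigma) = (88.8 - 82.1)/(6*1.2779435) = 0.8738
Cpu = (88.8 - 85.27)/(3*1.2779435) = 0.9208
Cpl = (85.27 - 82.1)/(3*1.2779435) = 0.8268
Cpk = min(Cpu, Cpl) = 0.8268

0.8268


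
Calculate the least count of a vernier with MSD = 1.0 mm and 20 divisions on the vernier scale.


LC = MSD / n_div
= 1.0 / 20
= 0.0500

0.0500


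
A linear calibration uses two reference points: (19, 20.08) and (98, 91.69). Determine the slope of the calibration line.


slope = (y2 - y1) / (x2 - x1)
= (91.69 - 20.08) / (98 - 19)
= 71.6100 / 79
= 0.9065

0.9065


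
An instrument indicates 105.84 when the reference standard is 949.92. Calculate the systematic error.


Systematic error = measured - true
= 105.84 - 949.92
= -844.0800

-844.0800


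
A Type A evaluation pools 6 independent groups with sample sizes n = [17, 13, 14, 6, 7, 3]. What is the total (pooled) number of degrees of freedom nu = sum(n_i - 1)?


nu = sum_i (n_i - 1)
nu = ((17 - 1) + (13 - 1) + (14 - 1) + (6 - 1) + (7 - 1) + (3 - 1))
nu = 16 + 12 + 13 + 5 + 6 + 2
nu = 54

54


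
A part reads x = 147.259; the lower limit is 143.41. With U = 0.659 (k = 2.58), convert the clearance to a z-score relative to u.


u = U / k = 0.659 / 2.58 = 0.25542636
margin = |LSL - x| = |143.41 - 147.259| = 3.849
z = margin / u = 3.849 / 0.25542636
z = 15.0689

15.0689


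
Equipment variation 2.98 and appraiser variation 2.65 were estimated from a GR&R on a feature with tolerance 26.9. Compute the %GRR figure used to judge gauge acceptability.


GRR = sqrt(EV^2 + AV^2) = sqrt(2.98^2 + 2.65^2) = 3.987844
%GRR = GRR / tol * 100 = 3.987844 / 26.9 * 100
%GRR = 14.8247

14.8247
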